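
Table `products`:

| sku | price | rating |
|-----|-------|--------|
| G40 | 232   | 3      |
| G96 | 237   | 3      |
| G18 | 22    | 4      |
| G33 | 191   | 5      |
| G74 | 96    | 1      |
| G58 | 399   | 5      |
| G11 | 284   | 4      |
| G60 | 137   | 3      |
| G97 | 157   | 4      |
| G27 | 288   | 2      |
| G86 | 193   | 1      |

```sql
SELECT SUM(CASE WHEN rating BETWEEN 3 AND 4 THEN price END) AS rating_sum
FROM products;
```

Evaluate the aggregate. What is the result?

sku=G40: ✓ → 232
sku=G96: ✓ → 237
sku=G18: ✓ → 22
sku=G33: ✗
sku=G74: ✗
sku=G58: ✗
sku=G11: ✓ → 284
sku=G60: ✓ → 137
sku=G97: ✓ → 157
sku=G27: ✗
sku=G86: ✗
rating_sum = 232 + 237 + 22 + 284 + 137 + 157 = 1069

1069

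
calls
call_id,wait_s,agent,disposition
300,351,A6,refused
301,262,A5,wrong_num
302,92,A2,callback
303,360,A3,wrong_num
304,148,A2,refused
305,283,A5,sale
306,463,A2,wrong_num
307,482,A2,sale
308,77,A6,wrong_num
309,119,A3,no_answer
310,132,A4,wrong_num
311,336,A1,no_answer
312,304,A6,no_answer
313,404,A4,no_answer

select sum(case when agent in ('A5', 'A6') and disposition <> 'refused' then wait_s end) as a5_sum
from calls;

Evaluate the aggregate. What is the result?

call_id=300: ✗
call_id=301: ✓ → 262
call_id=302: ✗
call_id=303: ✗
call_id=304: ✗
call_id=305: ✓ → 283
call_id=306: ✗
call_id=307: ✗
call_id=308: ✓ → 77
call_id=309: ✗
call_id=310: ✗
call_id=311: ✗
call_id=312: ✓ → 304
call_id=313: ✗
a5_sum = 262 + 283 + 77 + 304 = 926

926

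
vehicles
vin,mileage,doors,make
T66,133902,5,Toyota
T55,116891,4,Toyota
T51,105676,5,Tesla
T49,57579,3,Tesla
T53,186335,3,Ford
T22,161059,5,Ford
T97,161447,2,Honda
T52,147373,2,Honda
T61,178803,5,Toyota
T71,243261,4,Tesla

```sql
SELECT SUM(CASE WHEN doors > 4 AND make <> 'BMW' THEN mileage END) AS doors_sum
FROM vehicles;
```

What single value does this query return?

vin=T66: ✓ → 133902
vin=T55: ✗
vin=T51: ✓ → 105676
vin=T49: ✗
vin=T53: ✗
vin=T22: ✓ → 161059
vin=T97: ✗
vin=T52: ✗
vin=T61: ✓ → 178803
vin=T71: ✗
doors_sum = 133902 + 105676 + 161059 + 178803 = 579440

579440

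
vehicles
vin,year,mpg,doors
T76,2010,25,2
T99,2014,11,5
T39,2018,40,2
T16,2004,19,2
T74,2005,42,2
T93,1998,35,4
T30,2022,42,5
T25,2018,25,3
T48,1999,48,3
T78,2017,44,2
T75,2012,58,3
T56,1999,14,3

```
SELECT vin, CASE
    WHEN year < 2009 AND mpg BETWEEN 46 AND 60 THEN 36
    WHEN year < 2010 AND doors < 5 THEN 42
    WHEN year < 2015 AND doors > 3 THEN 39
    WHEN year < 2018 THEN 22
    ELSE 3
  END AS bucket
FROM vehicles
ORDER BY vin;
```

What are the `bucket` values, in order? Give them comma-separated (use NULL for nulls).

42, 3, 3, 3, 36, 42, 42, 22, 22, 22, 42, 39

vin=T16: year < 2010 AND doors < 5 → 42
vin=T25: ELSE → 3
vin=T30: ELSE → 3
vin=T39: ELSE → 3
vin=T48: year < 2009 AND mpg BETWEEN 46 AND 60 → 36
vin=T56: year < 2010 AND doors < 5 → 42
vin=T74: year < 2010 AND doors < 5 → 42
vin=T75: year < 2018 → 22
vin=T76: year < 2018 → 22
vin=T78: year < 2018 → 22
vin=T93: year < 2010 AND doors < 5 → 42
vin=T99: year < 2015 AND doors > 3 → 39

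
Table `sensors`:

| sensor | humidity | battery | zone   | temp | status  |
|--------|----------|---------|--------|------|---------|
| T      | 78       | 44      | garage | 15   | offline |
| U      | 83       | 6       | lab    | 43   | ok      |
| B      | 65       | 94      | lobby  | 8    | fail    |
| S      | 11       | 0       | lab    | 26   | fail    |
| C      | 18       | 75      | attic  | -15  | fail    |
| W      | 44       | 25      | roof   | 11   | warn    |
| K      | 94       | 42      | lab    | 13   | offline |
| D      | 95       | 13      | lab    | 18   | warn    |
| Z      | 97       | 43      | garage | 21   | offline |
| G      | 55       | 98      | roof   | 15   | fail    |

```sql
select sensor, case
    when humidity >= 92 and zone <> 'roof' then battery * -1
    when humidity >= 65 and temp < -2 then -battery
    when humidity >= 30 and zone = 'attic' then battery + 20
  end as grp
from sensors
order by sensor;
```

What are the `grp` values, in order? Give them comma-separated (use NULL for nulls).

NULL, NULL, -13, NULL, -42, NULL, NULL, NULL, NULL, -43

sensor=B: (no match → NULL) → NULL
sensor=C: (no match → NULL) → NULL
sensor=D: humidity >= 92 and zone <> 'roof' → -13
sensor=G: (no match → NULL) → NULL
sensor=K: humidity >= 92 and zone <> 'roof' → -42
sensor=S: (no match → NULL) → NULL
sensor=T: (no match → NULL) → NULL
sensor=U: (no match → NULL) → NULL
sensor=W: (no match → NULL) → NULL
sensor=Z: humidity >= 92 and zone <> 'roof' → -43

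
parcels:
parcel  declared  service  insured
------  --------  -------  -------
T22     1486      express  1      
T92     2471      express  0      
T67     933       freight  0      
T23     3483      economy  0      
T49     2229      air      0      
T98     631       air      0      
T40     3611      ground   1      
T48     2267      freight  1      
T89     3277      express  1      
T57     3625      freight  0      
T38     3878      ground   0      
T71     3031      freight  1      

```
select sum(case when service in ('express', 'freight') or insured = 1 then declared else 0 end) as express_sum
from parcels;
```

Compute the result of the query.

20701

parcel=T22: ✓ → 1486
parcel=T92: ✓ → 2471
parcel=T67: ✓ → 933
parcel=T23: ✗
parcel=T49: ✗
parcel=T98: ✗
parcel=T40: ✓ → 3611
parcel=T48: ✓ → 2267
parcel=T89: ✓ → 3277
parcel=T57: ✓ → 3625
parcel=T38: ✗
parcel=T71: ✓ → 3031
express_sum = 1486 + 2471 + 933 + 3611 + 2267 + 3277 + 3625 + 3031 = 20701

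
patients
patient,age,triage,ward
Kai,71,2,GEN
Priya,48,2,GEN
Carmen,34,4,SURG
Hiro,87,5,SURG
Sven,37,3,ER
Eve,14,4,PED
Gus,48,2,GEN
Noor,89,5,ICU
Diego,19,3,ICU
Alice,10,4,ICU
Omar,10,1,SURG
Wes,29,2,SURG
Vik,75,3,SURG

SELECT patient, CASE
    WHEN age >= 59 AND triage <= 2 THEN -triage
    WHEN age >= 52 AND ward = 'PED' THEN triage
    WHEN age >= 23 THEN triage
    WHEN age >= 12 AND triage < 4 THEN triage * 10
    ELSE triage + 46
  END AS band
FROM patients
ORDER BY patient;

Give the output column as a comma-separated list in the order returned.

patient=Alice: ELSE → 50
patient=Carmen: age >= 23 → 4
patient=Diego: age >= 12 AND triage < 4 → 30
patient=Eve: ELSE → 50
patient=Gus: age >= 23 → 2
patient=Hiro: age >= 23 → 5
patient=Kai: age >= 59 AND triage <= 2 → -2
patient=Noor: age >= 23 → 5
patient=Omar: ELSE → 47
patient=Priya: age >= 23 → 2
patient=Sven: age >= 23 → 3
patient=Vik: age >= 23 → 3
patient=Wes: age >= 23 → 2

50, 4, 30, 50, 2, 5, -2, 5, 47, 2, 3, 3, 2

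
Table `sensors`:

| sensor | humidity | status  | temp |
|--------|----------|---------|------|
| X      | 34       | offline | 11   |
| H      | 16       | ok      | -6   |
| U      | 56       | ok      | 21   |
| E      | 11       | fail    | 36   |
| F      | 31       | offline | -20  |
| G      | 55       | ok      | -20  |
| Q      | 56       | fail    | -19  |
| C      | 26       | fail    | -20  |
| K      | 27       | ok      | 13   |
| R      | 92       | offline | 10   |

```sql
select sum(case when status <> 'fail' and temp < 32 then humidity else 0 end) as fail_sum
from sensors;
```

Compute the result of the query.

sensor=X: ✓ → 34
sensor=H: ✓ → 16
sensor=U: ✓ → 56
sensor=E: ✗
sensor=F: ✓ → 31
sensor=G: ✓ → 55
sensor=Q: ✗
sensor=C: ✗
sensor=K: ✓ → 27
sensor=R: ✓ → 92
fail_sum = 34 + 16 + 56 + 31 + 55 + 27 + 92 = 311

311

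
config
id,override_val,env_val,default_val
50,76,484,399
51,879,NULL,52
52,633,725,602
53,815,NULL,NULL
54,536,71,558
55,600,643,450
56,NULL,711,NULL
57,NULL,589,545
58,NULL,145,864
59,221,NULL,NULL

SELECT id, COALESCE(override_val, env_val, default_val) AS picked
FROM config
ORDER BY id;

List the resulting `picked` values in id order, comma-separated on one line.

76, 879, 633, 815, 536, 600, 711, 589, 145, 221

id=50: override_val=76 → 76
id=51: override_val=879 → 879
id=52: override_val=633 → 633
id=53: override_val=815 → 815
id=54: override_val=536 → 536
id=55: override_val=600 → 600
id=56: override_val=NULL, env_val=711 → 711
id=57: override_val=NULL, env_val=589 → 589
id=58: override_val=NULL, env_val=145 → 145
id=59: override_val=221 → 221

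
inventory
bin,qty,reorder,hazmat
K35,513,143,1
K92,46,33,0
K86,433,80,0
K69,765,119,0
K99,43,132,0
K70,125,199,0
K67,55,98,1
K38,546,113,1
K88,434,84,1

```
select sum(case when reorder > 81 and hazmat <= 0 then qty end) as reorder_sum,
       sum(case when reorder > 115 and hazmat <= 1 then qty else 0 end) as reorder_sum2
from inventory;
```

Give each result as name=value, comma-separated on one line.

reorder_sum=933, reorder_sum2=1446

[reorder_sum: reorder > 81 and hazmat <= 0]
bin=K35: ✗
bin=K92: ✗
bin=K86: ✗
bin=K69: ✓ → 765
bin=K99: ✓ → 43
bin=K70: ✓ → 125
bin=K67: ✗
bin=K38: ✗
bin=K88: ✗
reorder_sum = 765 + 43 + 125 = 933
—
[reorder_sum2: reorder > 115 and hazmat <= 1]
bin=K35: ✓ → 513
bin=K92: ✗
bin=K86: ✗
bin=K69: ✓ → 765
bin=K99: ✓ → 43
bin=K70: ✓ → 125
bin=K67: ✗
bin=K38: ✗
bin=K88: ✗
reorder_sum2 = 513 + 765 + 43 + 125 = 1446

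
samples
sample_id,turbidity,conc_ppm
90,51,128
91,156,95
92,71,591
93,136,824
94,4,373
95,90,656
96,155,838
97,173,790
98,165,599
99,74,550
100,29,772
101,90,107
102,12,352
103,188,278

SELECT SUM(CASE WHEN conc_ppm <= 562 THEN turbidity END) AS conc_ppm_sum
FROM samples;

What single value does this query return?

575

sample_id=90: ✓ → 51
sample_id=91: ✓ → 156
sample_id=92: ✗
sample_id=93: ✗
sample_id=94: ✓ → 4
sample_id=95: ✗
sample_id=96: ✗
sample_id=97: ✗
sample_id=98: ✗
sample_id=99: ✓ → 74
sample_id=100: ✗
sample_id=101: ✓ → 90
sample_id=102: ✓ → 12
sample_id=103: ✓ → 188
conc_ppm_sum = 51 + 156 + 4 + 74 + 90 + 12 + 188 = 575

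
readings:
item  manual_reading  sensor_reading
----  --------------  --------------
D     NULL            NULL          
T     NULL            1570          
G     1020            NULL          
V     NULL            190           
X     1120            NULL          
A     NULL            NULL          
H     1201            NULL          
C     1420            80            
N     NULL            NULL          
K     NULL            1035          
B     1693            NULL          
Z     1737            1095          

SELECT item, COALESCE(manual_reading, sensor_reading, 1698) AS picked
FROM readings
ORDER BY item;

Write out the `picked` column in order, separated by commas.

1698, 1693, 1420, 1698, 1020, 1201, 1035, 1698, 1570, 190, 1120, 1737

item=A: manual_reading=NULL, sensor_reading=NULL, → literal 1698 → 1698
item=B: manual_reading=1693 → 1693
item=C: manual_reading=1420 → 1420
item=D: manual_reading=NULL, sensor_reading=NULL, → literal 1698 → 1698
item=G: manual_reading=1020 → 1020
item=H: manual_reading=1201 → 1201
item=K: manual_reading=NULL, sensor_reading=1035 → 1035
item=N: manual_reading=NULL, sensor_reading=NULL, → literal 1698 → 1698
item=T: manual_reading=NULL, sensor_reading=1570 → 1570
item=V: manual_reading=NULL, sensor_reading=190 → 190
item=X: manual_reading=1120 → 1120
item=Z: manual_reading=1737 → 1737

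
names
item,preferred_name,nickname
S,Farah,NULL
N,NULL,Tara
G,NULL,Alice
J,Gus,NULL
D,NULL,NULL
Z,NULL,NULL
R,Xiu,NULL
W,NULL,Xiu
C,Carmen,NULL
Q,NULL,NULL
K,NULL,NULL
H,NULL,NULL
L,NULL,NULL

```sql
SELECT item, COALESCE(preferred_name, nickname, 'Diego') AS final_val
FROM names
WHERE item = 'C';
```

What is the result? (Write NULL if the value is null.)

Carmen

item = C: preferred_name=Carmen, nickname=NULL.
preferred_name=Carmen → Carmen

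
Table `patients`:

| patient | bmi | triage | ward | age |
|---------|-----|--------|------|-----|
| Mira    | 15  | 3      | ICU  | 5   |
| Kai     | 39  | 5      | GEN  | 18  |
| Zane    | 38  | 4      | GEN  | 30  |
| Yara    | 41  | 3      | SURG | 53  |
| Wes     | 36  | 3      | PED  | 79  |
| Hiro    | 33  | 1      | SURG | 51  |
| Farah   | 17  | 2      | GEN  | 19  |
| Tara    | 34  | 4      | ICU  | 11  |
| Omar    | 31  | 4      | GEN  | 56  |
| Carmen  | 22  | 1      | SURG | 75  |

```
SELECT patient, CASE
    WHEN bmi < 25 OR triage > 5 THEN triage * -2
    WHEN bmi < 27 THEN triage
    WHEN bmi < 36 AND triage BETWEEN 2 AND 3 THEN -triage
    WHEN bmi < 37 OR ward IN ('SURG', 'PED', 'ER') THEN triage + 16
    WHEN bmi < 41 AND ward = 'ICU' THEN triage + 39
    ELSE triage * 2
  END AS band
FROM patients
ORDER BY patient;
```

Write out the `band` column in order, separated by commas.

patient=Carmen: bmi < 25 OR triage > 5 → -2
patient=Farah: bmi < 25 OR triage > 5 → -4
patient=Hiro: bmi < 37 OR ward IN ('SURG', 'PED', 'ER') → 17
patient=Kai: ELSE → 10
patient=Mira: bmi < 25 OR triage > 5 → -6
patient=Omar: bmi < 37 OR ward IN ('SURG', 'PED', 'ER') → 20
patient=Tara: bmi < 37 OR ward IN ('SURG', 'PED', 'ER') → 20
patient=Wes: bmi < 37 OR ward IN ('SURG', 'PED', 'ER') → 19
patient=Yara: bmi < 37 OR ward IN ('SURG', 'PED', 'ER') → 19
patient=Zane: ELSE → 8

-2, -4, 17, 10, -6, 20, 20, 19, 19, 8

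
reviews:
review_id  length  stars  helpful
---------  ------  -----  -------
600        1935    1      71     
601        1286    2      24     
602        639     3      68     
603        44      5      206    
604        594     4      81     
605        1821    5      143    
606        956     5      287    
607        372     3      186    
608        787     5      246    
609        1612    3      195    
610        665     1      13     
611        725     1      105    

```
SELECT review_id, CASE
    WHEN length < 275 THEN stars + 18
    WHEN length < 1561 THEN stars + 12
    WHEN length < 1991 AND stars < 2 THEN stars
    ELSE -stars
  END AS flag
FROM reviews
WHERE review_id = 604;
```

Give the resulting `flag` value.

review_id = 604: length=594, stars=4, helpful=81.
length < 275 → false
length < 1561 → true → 16

16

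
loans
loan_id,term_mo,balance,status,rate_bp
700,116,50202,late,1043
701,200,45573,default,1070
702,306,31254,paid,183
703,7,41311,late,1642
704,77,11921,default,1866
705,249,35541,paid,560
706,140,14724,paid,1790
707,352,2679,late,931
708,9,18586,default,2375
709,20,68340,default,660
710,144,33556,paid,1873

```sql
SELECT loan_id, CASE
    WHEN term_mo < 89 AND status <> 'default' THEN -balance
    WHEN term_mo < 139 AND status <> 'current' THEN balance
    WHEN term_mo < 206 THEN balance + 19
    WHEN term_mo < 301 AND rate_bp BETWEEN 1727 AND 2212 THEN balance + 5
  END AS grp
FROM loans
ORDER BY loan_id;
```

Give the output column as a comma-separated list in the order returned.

loan_id=700: term_mo < 139 AND status <> 'current' → 50202
loan_id=701: term_mo < 206 → 45592
loan_id=702: (no match → NULL) → NULL
loan_id=703: term_mo < 89 AND status <> 'default' → -41311
loan_id=704: term_mo < 139 AND status <> 'current' → 11921
loan_id=705: (no match → NULL) → NULL
loan_id=706: term_mo < 206 → 14743
loan_id=707: (no match → NULL) → NULL
loan_id=708: term_mo < 139 AND status <> 'current' → 18586
loan_id=709: term_mo < 139 AND status <> 'current' → 68340
loan_id=710: term_mo < 206 → 33575

50202, 45592, NULL, -41311, 11921, NULL, 14743, NULL, 18586, 68340, 33575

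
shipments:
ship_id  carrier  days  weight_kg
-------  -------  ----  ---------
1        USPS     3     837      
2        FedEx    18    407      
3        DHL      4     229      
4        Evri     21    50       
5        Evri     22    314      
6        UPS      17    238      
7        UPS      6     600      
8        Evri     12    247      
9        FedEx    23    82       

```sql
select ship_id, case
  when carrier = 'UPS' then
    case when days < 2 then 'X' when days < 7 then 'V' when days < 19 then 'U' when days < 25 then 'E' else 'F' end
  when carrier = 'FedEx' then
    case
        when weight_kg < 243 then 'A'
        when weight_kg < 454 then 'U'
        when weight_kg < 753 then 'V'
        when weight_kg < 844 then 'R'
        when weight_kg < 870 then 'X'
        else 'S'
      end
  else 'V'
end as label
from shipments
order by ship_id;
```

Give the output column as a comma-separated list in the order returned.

ship_id=1: carrier='USPS' → outer ELSE → V
ship_id=2: carrier='FedEx' → inner[weight_kg < 454] → U
ship_id=3: carrier='DHL' → outer ELSE → V
ship_id=4: carrier='Evri' → outer ELSE → V
ship_id=5: carrier='Evri' → outer ELSE → V
ship_id=6: carrier='UPS' → inner[days < 19] → U
ship_id=7: carrier='UPS' → inner[days < 7] → V
ship_id=8: carrier='Evri' → outer ELSE → V
ship_id=9: carrier='FedEx' → inner[weight_kg < 243] → A

V, U, V, V, V, U, V, V, A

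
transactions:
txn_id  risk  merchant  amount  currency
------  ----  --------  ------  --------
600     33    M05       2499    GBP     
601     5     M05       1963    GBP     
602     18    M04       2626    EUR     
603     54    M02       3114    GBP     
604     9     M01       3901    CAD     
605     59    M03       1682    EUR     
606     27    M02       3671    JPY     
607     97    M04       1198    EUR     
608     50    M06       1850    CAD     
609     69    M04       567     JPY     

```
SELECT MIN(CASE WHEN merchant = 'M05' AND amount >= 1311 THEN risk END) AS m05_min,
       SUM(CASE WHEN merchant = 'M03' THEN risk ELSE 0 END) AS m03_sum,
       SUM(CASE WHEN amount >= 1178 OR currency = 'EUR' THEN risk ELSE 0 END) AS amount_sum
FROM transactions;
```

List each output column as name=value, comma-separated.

[m05_min: merchant = 'M05' AND amount >= 1311]
txn_id=600: ✓ → 33
txn_id=601: ✓ → 5
txn_id=602: ✗
txn_id=603: ✗
txn_id=604: ✗
txn_id=605: ✗
txn_id=606: ✗
txn_id=607: ✗
txn_id=608: ✗
txn_id=609: ✗
m05_min = MIN(33, 5) = 5
—
[m03_sum: merchant = 'M03']
txn_id=600: ✗
txn_id=601: ✗
txn_id=602: ✗
txn_id=603: ✗
txn_id=604: ✗
txn_id=605: ✓ → 59
txn_id=606: ✗
txn_id=607: ✗
txn_id=608: ✗
txn_id=609: ✗
m03_sum = 59
—
[amount_sum: amount >= 1178 OR currency = 'EUR']
txn_id=600: ✓ → 33
txn_id=601: ✓ → 5
txn_id=602: ✓ → 18
txn_id=603: ✓ → 54
txn_id=604: ✓ → 9
txn_id=605: ✓ → 59
txn_id=606: ✓ → 27
txn_id=607: ✓ → 97
txn_id=608: ✓ → 50
txn_id=609: ✗
amount_sum = 33 + 5 + 18 + 54 + 9 + 59 + 27 + 97 + 50 = 352

m05_min=5, m03_sum=59, amount_sum=352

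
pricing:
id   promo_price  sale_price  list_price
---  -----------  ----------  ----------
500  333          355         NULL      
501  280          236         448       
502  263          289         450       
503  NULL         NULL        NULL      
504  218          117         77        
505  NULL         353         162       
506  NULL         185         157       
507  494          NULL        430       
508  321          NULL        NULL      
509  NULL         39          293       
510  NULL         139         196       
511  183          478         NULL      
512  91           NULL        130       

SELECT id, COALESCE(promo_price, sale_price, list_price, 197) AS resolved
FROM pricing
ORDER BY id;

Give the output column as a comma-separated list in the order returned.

333, 280, 263, 197, 218, 353, 185, 494, 321, 39, 139, 183, 91

id=500: promo_price=333 → 333
id=501: promo_price=280 → 280
id=502: promo_price=263 → 263
id=503: promo_price=NULL, sale_price=NULL, list_price=NULL, → literal 197 → 197
id=504: promo_price=218 → 218
id=505: promo_price=NULL, sale_price=353 → 353
id=506: promo_price=NULL, sale_price=185 → 185
id=507: promo_price=494 → 494
id=508: promo_price=321 → 321
id=509: promo_price=NULL, sale_price=39 → 39
id=510: promo_price=NULL, sale_price=139 → 139
id=511: promo_price=183 → 183
id=512: promo_price=91 → 91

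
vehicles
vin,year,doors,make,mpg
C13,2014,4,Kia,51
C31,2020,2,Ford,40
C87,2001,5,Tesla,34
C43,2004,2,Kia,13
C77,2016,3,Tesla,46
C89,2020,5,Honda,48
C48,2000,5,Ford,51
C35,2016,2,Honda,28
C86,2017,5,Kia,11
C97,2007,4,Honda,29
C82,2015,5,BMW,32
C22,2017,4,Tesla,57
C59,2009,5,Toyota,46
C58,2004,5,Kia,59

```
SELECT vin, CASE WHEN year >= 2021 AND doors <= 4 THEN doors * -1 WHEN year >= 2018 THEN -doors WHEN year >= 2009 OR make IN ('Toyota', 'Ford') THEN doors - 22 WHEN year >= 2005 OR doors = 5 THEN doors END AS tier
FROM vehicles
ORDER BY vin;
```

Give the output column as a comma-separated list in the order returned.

vin=C13: year >= 2009 OR make IN ('Toyota', 'Ford') → -18
vin=C22: year >= 2009 OR make IN ('Toyota', 'Ford') → -18
vin=C31: year >= 2018 → -2
vin=C35: year >= 2009 OR make IN ('Toyota', 'Ford') → -20
vin=C43: (no match → NULL) → NULL
vin=C48: year >= 2009 OR make IN ('Toyota', 'Ford') → -17
vin=C58: year >= 2005 OR doors = 5 → 5
vin=C59: year >= 2009 OR make IN ('Toyota', 'Ford') → -17
vin=C77: year >= 2009 OR make IN ('Toyota', 'Ford') → -19
vin=C82: year >= 2009 OR make IN ('Toyota', 'Ford') → -17
vin=C86: year >= 2009 OR make IN ('Toyota', 'Ford') → -17
vin=C87: year >= 2005 OR doors = 5 → 5
vin=C89: year >= 2018 → -5
vin=C97: year >= 2005 OR doors = 5 → 4

-18, -18, -2, -20, NULL, -17, 5, -17, -19, -17, -17, 5, -5, 4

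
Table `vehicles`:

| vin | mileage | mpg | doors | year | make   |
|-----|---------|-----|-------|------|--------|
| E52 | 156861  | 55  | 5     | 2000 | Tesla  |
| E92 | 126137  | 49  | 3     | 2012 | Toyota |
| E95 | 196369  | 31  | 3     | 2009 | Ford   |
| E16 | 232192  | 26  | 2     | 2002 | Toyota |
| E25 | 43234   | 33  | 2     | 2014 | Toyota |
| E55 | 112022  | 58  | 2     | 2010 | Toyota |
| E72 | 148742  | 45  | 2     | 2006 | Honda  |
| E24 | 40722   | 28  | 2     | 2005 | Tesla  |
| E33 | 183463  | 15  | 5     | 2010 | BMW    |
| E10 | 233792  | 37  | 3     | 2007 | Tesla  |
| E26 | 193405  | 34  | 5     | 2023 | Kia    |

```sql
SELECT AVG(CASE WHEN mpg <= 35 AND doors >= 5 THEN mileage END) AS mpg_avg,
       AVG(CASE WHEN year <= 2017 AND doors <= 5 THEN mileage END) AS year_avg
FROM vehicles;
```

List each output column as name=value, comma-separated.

mpg_avg=188434, year_avg=147353.4

[mpg_avg: mpg <= 35 AND doors >= 5]
vin=E52: ✗
vin=E92: ✗
vin=E95: ✗
vin=E16: ✗
vin=E25: ✗
vin=E55: ✗
vin=E72: ✗
vin=E24: ✗
vin=E33: ✓ → 183463
vin=E10: ✗
vin=E26: ✓ → 193405
mpg_avg = (183463 + 193405) / 2 = 188434
—
[year_avg: year <= 2017 AND doors <= 5]
vin=E52: ✓ → 156861
vin=E92: ✓ → 126137
vin=E95: ✓ → 196369
vin=E16: ✓ → 232192
vin=E25: ✓ → 43234
vin=E55: ✓ → 112022
vin=E72: ✓ → 148742
vin=E24: ✓ → 40722
vin=E33: ✓ → 183463
vin=E10: ✓ → 233792
vin=E26: ✗
year_avg = (156861 + 126137 + 196369 + 232192 + 43234 + 112022 + 148742 + 40722 + 183463 + 233792) / 10 = 147353.4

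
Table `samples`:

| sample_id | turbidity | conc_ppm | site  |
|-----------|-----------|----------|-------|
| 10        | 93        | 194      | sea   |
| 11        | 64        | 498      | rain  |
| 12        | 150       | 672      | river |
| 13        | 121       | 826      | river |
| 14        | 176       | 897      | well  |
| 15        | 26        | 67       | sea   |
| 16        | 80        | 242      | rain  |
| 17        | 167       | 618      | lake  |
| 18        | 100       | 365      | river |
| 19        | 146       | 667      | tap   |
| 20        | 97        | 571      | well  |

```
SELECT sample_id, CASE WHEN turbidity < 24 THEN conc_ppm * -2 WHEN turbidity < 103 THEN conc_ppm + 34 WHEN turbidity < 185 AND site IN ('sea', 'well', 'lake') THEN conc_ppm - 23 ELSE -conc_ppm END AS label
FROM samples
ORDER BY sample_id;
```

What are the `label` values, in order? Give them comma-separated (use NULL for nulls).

228, 532, -672, -826, 874, 101, 276, 595, 399, -667, 605

sample_id=10: turbidity < 103 → 228
sample_id=11: turbidity < 103 → 532
sample_id=12: ELSE → -672
sample_id=13: ELSE → -826
sample_id=14: turbidity < 185 AND site IN ('sea', 'well', 'lake') → 874
sample_id=15: turbidity < 103 → 101
sample_id=16: turbidity < 103 → 276
sample_id=17: turbidity < 185 AND site IN ('sea', 'well', 'lake') → 595
sample_id=18: turbidity < 103 → 399
sample_id=19: ELSE → -667
sample_id=20: turbidity < 103 → 605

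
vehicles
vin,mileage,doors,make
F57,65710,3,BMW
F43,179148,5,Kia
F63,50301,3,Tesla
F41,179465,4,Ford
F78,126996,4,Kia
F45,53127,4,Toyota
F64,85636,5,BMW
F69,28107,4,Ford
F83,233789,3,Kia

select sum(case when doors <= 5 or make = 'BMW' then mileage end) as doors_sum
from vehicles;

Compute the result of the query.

1002279

vin=F57: ✓ → 65710
vin=F43: ✓ → 179148
vin=F63: ✓ → 50301
vin=F41: ✓ → 179465
vin=F78: ✓ → 126996
vin=F45: ✓ → 53127
vin=F64: ✓ → 85636
vin=F69: ✓ → 28107
vin=F83: ✓ → 233789
doors_sum = 65710 + 179148 + 50301 + 179465 + 126996 + 53127 + 85636 + 28107 + 233789 = 1002279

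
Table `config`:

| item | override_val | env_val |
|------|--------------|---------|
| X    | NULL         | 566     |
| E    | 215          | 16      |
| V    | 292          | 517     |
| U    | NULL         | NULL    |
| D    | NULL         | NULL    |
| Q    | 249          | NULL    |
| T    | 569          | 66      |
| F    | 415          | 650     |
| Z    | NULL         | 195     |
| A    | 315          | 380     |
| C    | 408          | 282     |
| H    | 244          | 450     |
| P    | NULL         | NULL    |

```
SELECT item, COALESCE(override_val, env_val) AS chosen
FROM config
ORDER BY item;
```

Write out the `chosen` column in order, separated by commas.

315, 408, NULL, 215, 415, 244, NULL, 249, 569, NULL, 292, 566, 195

item=A: override_val=315 → 315
item=C: override_val=408 → 408
item=D: override_val=NULL, env_val=NULL (all NULL) → NULL
item=E: override_val=215 → 215
item=F: override_val=415 → 415
item=H: override_val=244 → 244
item=P: override_val=NULL, env_val=NULL (all NULL) → NULL
item=Q: override_val=249 → 249
item=T: override_val=569 → 569
item=U: override_val=NULL, env_val=NULL (all NULL) → NULL
item=V: override_val=292 → 292
item=X: override_val=NULL, env_val=566 → 566
item=Z: override_val=NULL, env_val=195 → 195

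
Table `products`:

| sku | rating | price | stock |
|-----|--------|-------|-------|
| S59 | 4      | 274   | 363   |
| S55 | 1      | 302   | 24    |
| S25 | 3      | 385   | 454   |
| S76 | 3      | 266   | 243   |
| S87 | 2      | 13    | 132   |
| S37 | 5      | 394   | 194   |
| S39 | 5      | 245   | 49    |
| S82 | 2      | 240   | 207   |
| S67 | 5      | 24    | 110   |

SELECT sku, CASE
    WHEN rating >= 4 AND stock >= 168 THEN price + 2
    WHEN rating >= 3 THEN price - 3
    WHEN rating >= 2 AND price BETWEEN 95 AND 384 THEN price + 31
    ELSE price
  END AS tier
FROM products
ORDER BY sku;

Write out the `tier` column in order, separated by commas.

sku=S25: rating >= 3 → 382
sku=S37: rating >= 4 AND stock >= 168 → 396
sku=S39: rating >= 3 → 242
sku=S55: ELSE → 302
sku=S59: rating >= 4 AND stock >= 168 → 276
sku=S67: rating >= 3 → 21
sku=S76: rating >= 3 → 263
sku=S82: rating >= 2 AND price BETWEEN 95 AND 384 → 271
sku=S87: ELSE → 13

382, 396, 242, 302, 276, 21, 263, 271, 13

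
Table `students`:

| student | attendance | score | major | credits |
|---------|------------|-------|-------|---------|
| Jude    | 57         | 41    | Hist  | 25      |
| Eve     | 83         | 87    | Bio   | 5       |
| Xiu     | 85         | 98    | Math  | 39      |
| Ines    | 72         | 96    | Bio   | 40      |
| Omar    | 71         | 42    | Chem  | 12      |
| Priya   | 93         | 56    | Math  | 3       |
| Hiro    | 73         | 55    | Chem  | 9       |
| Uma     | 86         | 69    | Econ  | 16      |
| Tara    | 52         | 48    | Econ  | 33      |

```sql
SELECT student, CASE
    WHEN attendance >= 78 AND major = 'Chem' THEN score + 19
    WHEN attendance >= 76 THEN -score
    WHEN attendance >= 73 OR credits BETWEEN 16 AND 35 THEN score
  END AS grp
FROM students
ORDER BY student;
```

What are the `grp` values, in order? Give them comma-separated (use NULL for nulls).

student=Eve: attendance >= 76 → -87
student=Hiro: attendance >= 73 OR credits BETWEEN 16 AND 35 → 55
student=Ines: (no match → NULL) → NULL
student=Jude: attendance >= 73 OR credits BETWEEN 16 AND 35 → 41
student=Omar: (no match → NULL) → NULL
student=Priya: attendance >= 76 → -56
student=Tara: attendance >= 73 OR credits BETWEEN 16 AND 35 → 48
student=Uma: attendance >= 76 → -69
student=Xiu: attendance >= 76 → -98

-87, 55, NULL, 41, NULL, -56, 48, -69, -98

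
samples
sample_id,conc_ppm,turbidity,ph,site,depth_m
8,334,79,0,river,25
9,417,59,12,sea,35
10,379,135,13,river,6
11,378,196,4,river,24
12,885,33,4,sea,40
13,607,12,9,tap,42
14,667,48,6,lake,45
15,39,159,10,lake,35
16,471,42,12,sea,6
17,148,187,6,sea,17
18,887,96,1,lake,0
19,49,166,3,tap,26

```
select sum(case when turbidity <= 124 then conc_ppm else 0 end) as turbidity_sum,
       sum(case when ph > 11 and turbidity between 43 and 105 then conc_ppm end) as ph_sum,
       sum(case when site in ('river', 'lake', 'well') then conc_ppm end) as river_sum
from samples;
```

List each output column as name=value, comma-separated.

[turbidity_sum: turbidity <= 124]
sample_id=8: ✓ → 334
sample_id=9: ✓ → 417
sample_id=10: ✗
sample_id=11: ✗
sample_id=12: ✓ → 885
sample_id=13: ✓ → 607
sample_id=14: ✓ → 667
sample_id=15: ✗
sample_id=16: ✓ → 471
sample_id=17: ✗
sample_id=18: ✓ → 887
sample_id=19: ✗
turbidity_sum = 334 + 417 + 885 + 607 + 667 + 471 + 887 = 4268
—
[ph_sum: ph > 11 and turbidity between 43 and 105]
sample_id=8: ✗
sample_id=9: ✓ → 417
sample_id=10: ✗
sample_id=11: ✗
sample_id=12: ✗
sample_id=13: ✗
sample_id=14: ✗
sample_id=15: ✗
sample_id=16: ✗
sample_id=17: ✗
sample_id=18: ✗
sample_id=19: ✗
ph_sum = 417
—
[river_sum: site in ('river', 'lake', 'well')]
sample_id=8: ✓ → 334
sample_id=9: ✗
sample_id=10: ✓ → 379
sample_id=11: ✓ → 378
sample_id=12: ✗
sample_id=13: ✗
sample_id=14: ✓ → 667
sample_id=15: ✓ → 39
sample_id=16: ✗
sample_id=17: ✗
sample_id=18: ✓ → 887
sample_id=19: ✗
river_sum = 334 + 379 + 378 + 667 + 39 + 887 = 2684

turbidity_sum=4268, ph_sum=417, river_sum=2684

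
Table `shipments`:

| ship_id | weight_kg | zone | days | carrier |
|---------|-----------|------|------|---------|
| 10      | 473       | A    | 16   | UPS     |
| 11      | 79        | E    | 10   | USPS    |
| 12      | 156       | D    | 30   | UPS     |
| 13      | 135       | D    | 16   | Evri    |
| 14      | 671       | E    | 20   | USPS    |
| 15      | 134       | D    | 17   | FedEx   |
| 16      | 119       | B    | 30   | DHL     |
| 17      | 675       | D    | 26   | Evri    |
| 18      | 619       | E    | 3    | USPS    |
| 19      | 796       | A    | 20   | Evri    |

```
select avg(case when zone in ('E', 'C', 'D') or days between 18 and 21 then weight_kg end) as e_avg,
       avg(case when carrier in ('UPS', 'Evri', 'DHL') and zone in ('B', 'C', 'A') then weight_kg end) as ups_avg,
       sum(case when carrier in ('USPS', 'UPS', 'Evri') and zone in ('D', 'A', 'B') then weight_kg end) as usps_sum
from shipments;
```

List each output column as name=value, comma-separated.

[e_avg: zone in ('E', 'C', 'D') or days between 18 and 21]
ship_id=10: ✗
ship_id=11: ✓ → 79
ship_id=12: ✓ → 156
ship_id=13: ✓ → 135
ship_id=14: ✓ → 671
ship_id=15: ✓ → 134
ship_id=16: ✗
ship_id=17: ✓ → 675
ship_id=18: ✓ → 619
ship_id=19: ✓ → 796
e_avg = (79 + 156 + 135 + 671 + 134 + 675 + 619 + 796) / 8 = 408.125
—
[ups_avg: carrier in ('UPS', 'Evri', 'DHL') and zone in ('B', 'C', 'A')]
ship_id=10: ✓ → 473
ship_id=11: ✗
ship_id=12: ✗
ship_id=13: ✗
ship_id=14: ✗
ship_id=15: ✗
ship_id=16: ✓ → 119
ship_id=17: ✗
ship_id=18: ✗
ship_id=19: ✓ → 796
ups_avg = (473 + 119 + 796) / 3 = 462.6666666667
—
[usps_sum: carrier in ('USPS', 'UPS', 'Evri') and zone in ('D', 'A', 'B')]
ship_id=10: ✓ → 473
ship_id=11: ✗
ship_id=12: ✓ → 156
ship_id=13: ✓ → 135
ship_id=14: ✗
ship_id=15: ✗
ship_id=16: ✗
ship_id=17: ✓ → 675
ship_id=18: ✗
ship_id=19: ✓ → 796
usps_sum = 473 + 156 + 135 + 675 + 796 = 2235

e_avg=408.125, ups_avg=462.6666666667, usps_sum=2235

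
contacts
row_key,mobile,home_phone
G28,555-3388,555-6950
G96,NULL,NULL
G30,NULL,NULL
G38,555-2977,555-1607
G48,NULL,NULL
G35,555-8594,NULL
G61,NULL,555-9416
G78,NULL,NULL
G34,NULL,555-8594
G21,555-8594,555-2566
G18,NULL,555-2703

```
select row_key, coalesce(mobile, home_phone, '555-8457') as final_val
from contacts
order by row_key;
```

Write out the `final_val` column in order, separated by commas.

row_key=G18: mobile=NULL, home_phone=555-2703 → 555-2703
row_key=G21: mobile=555-8594 → 555-8594
row_key=G28: mobile=555-3388 → 555-3388
row_key=G30: mobile=NULL, home_phone=NULL, → literal 555-8457 → 555-8457
row_key=G34: mobile=NULL, home_phone=555-8594 → 555-8594
row_key=G35: mobile=555-8594 → 555-8594
row_key=G38: mobile=555-2977 → 555-2977
row_key=G48: mobile=NULL, home_phone=NULL, → literal 555-8457 → 555-8457
row_key=G61: mobile=NULL, home_phone=555-9416 → 555-9416
row_key=G78: mobile=NULL, home_phone=NULL, → literal 555-8457 → 555-8457
row_key=G96: mobile=NULL, home_phone=NULL, → literal 555-8457 → 555-8457

555-2703, 555-8594, 555-3388, 555-8457, 555-8594, 555-8594, 555-2977, 555-8457, 555-9416, 555-8457, 555-8457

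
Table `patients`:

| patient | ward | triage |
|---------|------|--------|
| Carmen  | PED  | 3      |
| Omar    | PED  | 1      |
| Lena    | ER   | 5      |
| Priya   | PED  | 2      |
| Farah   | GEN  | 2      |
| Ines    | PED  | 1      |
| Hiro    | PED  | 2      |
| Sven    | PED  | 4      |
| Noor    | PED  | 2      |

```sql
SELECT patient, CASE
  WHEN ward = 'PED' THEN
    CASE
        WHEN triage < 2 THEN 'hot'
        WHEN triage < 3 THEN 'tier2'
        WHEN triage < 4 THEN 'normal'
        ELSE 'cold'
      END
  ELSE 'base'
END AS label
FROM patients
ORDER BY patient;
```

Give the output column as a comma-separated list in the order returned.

patient=Carmen: ward='PED' → inner[triage < 4] → normal
patient=Farah: ward='GEN' → outer ELSE → base
patient=Hiro: ward='PED' → inner[triage < 3] → tier2
patient=Ines: ward='PED' → inner[triage < 2] → hot
patient=Lena: ward='ER' → outer ELSE → base
patient=Noor: ward='PED' → inner[triage < 3] → tier2
patient=Omar: ward='PED' → inner[triage < 2] → hot
patient=Priya: ward='PED' → inner[triage < 3] → tier2
patient=Sven: ward='PED' → inner[ELSE] → cold

normal, base, tier2, hot, base, tier2, hot, tier2, cold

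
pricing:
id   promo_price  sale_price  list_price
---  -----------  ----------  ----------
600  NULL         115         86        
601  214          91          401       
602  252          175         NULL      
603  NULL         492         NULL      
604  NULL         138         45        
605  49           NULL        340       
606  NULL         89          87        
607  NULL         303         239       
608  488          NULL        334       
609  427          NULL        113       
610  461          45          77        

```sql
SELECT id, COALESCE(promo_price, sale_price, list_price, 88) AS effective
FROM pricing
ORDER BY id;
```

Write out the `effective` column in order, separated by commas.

115, 214, 252, 492, 138, 49, 89, 303, 488, 427, 461

id=600: promo_price=NULL, sale_price=115 → 115
id=601: promo_price=214 → 214
id=602: promo_price=252 → 252
id=603: promo_price=NULL, sale_price=492 → 492
id=604: promo_price=NULL, sale_price=138 → 138
id=605: promo_price=49 → 49
id=606: promo_price=NULL, sale_price=89 → 89
id=607: promo_price=NULL, sale_price=303 → 303
id=608: promo_price=488 → 488
id=609: promo_price=427 → 427
id=610: promo_price=461 → 461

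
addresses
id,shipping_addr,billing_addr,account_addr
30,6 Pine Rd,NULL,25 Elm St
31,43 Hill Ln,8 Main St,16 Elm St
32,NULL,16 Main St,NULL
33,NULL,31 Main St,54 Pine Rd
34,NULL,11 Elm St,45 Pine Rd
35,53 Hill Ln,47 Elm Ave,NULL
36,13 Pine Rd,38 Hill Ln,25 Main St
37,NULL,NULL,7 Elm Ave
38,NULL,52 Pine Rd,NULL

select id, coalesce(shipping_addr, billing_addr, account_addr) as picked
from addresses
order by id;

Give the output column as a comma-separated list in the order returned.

id=30: shipping_addr=6 Pine Rd → 6 Pine Rd
id=31: shipping_addr=43 Hill Ln → 43 Hill Ln
id=32: shipping_addr=NULL, billing_addr=16 Main St → 16 Main St
id=33: shipping_addr=NULL, billing_addr=31 Main St → 31 Main St
id=34: shipping_addr=NULL, billing_addr=11 Elm St → 11 Elm St
id=35: shipping_addr=53 Hill Ln → 53 Hill Ln
id=36: shipping_addr=13 Pine Rd → 13 Pine Rd
id=37: shipping_addr=NULL, billing_addr=NULL, account_addr=7 Elm Ave → 7 Elm Ave
id=38: shipping_addr=NULL, billing_addr=52 Pine Rd → 52 Pine Rd

6 Pine Rd, 43 Hill Ln, 16 Main St, 31 Main St, 11 Elm St, 53 Hill Ln, 13 Pine Rd, 7 Elm Ave, 52 Pine Rd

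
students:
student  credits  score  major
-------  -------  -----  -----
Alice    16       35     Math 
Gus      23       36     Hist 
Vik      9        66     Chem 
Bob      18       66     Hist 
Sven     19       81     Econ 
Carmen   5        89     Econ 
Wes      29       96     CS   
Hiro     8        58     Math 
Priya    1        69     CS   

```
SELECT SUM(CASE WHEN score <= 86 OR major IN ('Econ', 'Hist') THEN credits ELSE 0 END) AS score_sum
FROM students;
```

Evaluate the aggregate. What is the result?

student=Alice: ✓ → 16
student=Gus: ✓ → 23
student=Vik: ✓ → 9
student=Bob: ✓ → 18
student=Sven: ✓ → 19
student=Carmen: ✓ → 5
student=Wes: ✗
student=Hiro: ✓ → 8
student=Priya: ✓ → 1
score_sum = 16 + 23 + 9 + 18 + 19 + 5 + 8 + 1 = 99

99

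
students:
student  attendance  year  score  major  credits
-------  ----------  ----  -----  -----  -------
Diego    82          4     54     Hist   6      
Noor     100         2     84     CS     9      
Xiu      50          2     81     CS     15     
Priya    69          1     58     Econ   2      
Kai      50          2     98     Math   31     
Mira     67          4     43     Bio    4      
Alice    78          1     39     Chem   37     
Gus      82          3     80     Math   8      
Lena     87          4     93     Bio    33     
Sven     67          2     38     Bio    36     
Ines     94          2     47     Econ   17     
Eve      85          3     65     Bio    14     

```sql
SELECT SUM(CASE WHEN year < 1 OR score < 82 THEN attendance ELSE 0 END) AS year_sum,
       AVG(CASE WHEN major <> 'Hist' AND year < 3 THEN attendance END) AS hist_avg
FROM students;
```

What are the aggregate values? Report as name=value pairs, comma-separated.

[year_sum: year < 1 OR score < 82]
student=Diego: ✓ → 82
student=Noor: ✗
student=Xiu: ✓ → 50
student=Priya: ✓ → 69
student=Kai: ✗
student=Mira: ✓ → 67
student=Alice: ✓ → 78
student=Gus: ✓ → 82
student=Lena: ✗
student=Sven: ✓ → 67
student=Ines: ✓ → 94
student=Eve: ✓ → 85
year_sum = 82 + 50 + 69 + 67 + 78 + 82 + 67 + 94 + 85 = 674
—
[hist_avg: major <> 'Hist' AND year < 3]
student=Diego: ✗
student=Noor: ✓ → 100
student=Xiu: ✓ → 50
student=Priya: ✓ → 69
student=Kai: ✓ → 50
student=Mira: ✗
student=Alice: ✓ → 78
student=Gus: ✗
student=Lena: ✗
student=Sven: ✓ → 67
student=Ines: ✓ → 94
student=Eve: ✗
hist_avg = (100 + 50 + 69 + 50 + 78 + 67 + 94) / 7 = 72.5714285714

year_sum=674, hist_avg=72.5714285714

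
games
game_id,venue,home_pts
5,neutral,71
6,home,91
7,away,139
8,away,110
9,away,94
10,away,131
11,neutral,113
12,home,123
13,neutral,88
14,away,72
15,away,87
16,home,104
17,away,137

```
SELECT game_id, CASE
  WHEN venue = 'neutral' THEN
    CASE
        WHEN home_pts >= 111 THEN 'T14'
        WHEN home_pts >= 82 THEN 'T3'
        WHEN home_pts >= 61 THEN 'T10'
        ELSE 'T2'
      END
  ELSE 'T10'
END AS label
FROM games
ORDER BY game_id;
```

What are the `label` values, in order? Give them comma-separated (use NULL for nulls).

T10, T10, T10, T10, T10, T10, T14, T10, T3, T10, T10, T10, T10

game_id=5: venue='neutral' → inner[home_pts >= 61] → T10
game_id=6: venue='home' → outer ELSE → T10
game_id=7: venue='away' → outer ELSE → T10
game_id=8: venue='away' → outer ELSE → T10
game_id=9: venue='away' → outer ELSE → T10
game_id=10: venue='away' → outer ELSE → T10
game_id=11: venue='neutral' → inner[home_pts >= 111] → T14
game_id=12: venue='home' → outer ELSE → T10
game_id=13: venue='neutral' → inner[home_pts >= 82] → T3
game_id=14: venue='away' → outer ELSE → T10
game_id=15: venue='away' → outer ELSE → T10
game_id=16: venue='home' → outer ELSE → T10
game_id=17: venue='away' → outer ELSE → T10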